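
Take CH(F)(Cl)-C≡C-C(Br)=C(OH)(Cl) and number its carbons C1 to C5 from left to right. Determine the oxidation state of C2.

Bonds to more-electronegative neighbours contribute +1 each, bonds to H or metals contribute −1 each, and C–C bonds contribute 0.
C2 has one bond to C (0), a triple bond to C (3×0 = 0).
Oxidation state = 0 + 0 = 0.

0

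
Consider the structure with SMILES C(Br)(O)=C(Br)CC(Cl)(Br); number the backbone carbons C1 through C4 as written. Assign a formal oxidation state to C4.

+1

C4 has one bond to C (0), one bond to H (-1), one bond to Cl (+1), one bond to Br (+1).
Oxidation state = 0 − 1 + 1 + 1 = +1.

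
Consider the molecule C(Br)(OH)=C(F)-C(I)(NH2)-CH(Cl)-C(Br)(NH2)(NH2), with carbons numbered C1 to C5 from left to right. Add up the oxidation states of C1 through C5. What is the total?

Assign +1 per bond to O/N/halogen, −1 per bond to H or an electropositive element, and 0 per bond to carbon. Tallying each carbon:
C1: 2C, 1O, 1Br → 0 + 1 + 1 = +2
C2: 3C, 1F → 0 + 1 = +1
C3: 2C, 1N, 1I → 0 + 1 + 1 = +2
C4: 2C, 1H, 1Cl → 0 − 1 + 1 = 0
C5: 1C, 2N, 1Br → 0 + 2 + 1 = +3
Sum = +2 + 1 + 2 + 0 + 3 = +8.

+8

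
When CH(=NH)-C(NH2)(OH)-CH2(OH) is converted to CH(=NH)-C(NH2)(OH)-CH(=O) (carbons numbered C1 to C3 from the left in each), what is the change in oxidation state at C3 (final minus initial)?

Before: C3 has 1 bond to C, 2 bonds to H, 1 bond to O → oxidation state -1.
After: C3 has 1 bond to C, 1 bond to H, 2 bonds to O → oxidation state +1.
Δ = +1 − (-1) = +2, so this is an oxidation at C3.

+2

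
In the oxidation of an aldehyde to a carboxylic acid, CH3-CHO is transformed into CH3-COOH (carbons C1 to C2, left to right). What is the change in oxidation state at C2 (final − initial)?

Before: C2 has 1 bond to C, 1 bond to H, 2 bonds to O → oxidation state +1.
After: C2 has 1 bond to C, 3 bonds to O → oxidation state +3.
Δ = +3 − (+1) = +2, so this is an oxidation at C2.

+2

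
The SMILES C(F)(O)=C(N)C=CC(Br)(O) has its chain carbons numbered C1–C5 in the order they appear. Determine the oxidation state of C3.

-1

C3 has one bond to C (0), a double bond to C (2×0 = 0), one bond to H (-1).
Oxidation state = 0 + 0 − 1 = -1.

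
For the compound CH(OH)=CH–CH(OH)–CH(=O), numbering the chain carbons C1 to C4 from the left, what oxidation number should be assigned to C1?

C1 has a double bond to C (2×0 = 0), one bond to H (-1), one bond to O (+1).
Oxidation state = 0 − 1 + 1 = 0.

0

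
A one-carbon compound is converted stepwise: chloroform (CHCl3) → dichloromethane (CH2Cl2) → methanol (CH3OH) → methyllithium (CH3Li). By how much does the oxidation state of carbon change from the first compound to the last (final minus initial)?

Carbon oxidation states along the series — chloroform: +2, dichloromethane: 0, methanol: -2, methyllithium: -4.
Net change = -4 − (+2) = -6.

-6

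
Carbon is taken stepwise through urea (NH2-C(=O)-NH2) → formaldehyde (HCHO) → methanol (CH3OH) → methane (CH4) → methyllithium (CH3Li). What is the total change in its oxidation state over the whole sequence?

-8

Carbon oxidation states along the series — urea: +4, formaldehyde: 0, methanol: -2, methane: -4, methyllithium: -4.
Net change = -4 − (+4) = -8.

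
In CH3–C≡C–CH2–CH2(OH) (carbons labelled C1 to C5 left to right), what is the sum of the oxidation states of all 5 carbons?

-6

Tallying each carbon's bonds:
C1: 1C, 3H → 0 − 3 = -3
C2: 4C → 0 = 0
C3: 4C → 0 = 0
C4: 2C, 2H → 0 − 2 = -2
C5: 1C, 2H, 1O → 0 − 2 + 1 = -1
Sum = -3 + 0 + 0 − 2 − 1 = -6.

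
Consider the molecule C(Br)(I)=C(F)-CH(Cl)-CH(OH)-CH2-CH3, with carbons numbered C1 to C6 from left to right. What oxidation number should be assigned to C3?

0

C3 has one bond to C (0), one bond to C (0), one bond to H (-1), one bond to Cl (+1).
Oxidation state = 0 + 0 − 1 + 1 = 0.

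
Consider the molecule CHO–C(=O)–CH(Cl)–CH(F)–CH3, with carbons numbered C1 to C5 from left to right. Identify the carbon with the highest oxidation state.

Tallying each carbon's bonds:
C1: 1C, 1H, 2O → 0 − 1 + 2 = +1
C2: 2C, 2O → 0 + 2 = +2
C3: 2C, 1H, 1Cl → 0 − 1 + 1 = 0
C4: 2C, 1H, 1F → 0 − 1 + 1 = 0
C5: 1C, 3H → 0 − 3 = -3
The most oxidised carbon is C2 at +2.

C2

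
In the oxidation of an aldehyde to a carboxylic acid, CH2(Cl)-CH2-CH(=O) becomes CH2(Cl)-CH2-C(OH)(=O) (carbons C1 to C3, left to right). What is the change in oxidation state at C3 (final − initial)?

Before: C3 has 1 bond to C, 1 bond to H, 2 bonds to O → oxidation state +1.
After: C3 has 1 bond to C, 3 bonds to O → oxidation state +3.
Δ = +3 − (+1) = +2, so this is an oxidation at C3.

+2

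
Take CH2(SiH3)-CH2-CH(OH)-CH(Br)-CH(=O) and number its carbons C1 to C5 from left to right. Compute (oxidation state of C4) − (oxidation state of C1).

C4: 2C, 1H, 1Br → 0 − 1 + 1 = 0
C1: 1C, 2H, 1Si → 0 − 2 − 1 = -3
Difference: 0 − (-3) = +3.

+3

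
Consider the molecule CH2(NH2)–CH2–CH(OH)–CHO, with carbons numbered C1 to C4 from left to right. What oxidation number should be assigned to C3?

C3 has one bond to C (0), one bond to C (0), one bond to O (+1), one bond to H (-1).
Oxidation state = 0 + 0 + 1 − 1 = 0.

0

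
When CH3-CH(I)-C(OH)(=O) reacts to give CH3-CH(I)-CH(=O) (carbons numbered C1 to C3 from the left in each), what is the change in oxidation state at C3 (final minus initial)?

Before: C3 has 1 bond to C, 3 bonds to O → oxidation state +3.
After: C3 has 1 bond to C, 1 bond to H, 2 bonds to O → oxidation state +1.
Δ = +1 − (+3) = -2, so this is a reduction at C3.

-2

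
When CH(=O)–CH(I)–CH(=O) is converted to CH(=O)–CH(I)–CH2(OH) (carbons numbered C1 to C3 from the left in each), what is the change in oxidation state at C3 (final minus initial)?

-2

Before: C3 has 1 bond to C, 1 bond to H, 2 bonds to O → oxidation state +1.
After: C3 has 1 bond to C, 2 bonds to H, 1 bond to O → oxidation state -1.
Δ = -1 − (+1) = -2, so this is a reduction at C3.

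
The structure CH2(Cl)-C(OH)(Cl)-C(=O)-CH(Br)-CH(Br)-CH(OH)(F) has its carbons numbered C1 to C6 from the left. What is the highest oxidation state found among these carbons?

Tallying each carbon's bonds:
C1: 1C, 2H, 1Cl → 0 − 2 + 1 = -1
C2: 2C, 1O, 1Cl → 0 + 1 + 1 = +2
C3: 2C, 2O → 0 + 2 = +2
C4: 2C, 1H, 1Br → 0 − 1 + 1 = 0
C5: 2C, 1H, 1Br → 0 − 1 + 1 = 0
C6: 1C, 1H, 1O, 1F → 0 − 1 + 1 + 1 = +1
The highest value is +2.

+2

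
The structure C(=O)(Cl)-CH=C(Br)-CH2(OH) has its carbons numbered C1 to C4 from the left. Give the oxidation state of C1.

Bonds to more-electronegative neighbours contribute +1 each, bonds to H or metals contribute −1 each, and C–C bonds contribute 0.
C1 has one bond to C (0), a double bond to O (2×+1 = +2), one bond to Cl (+1).
Oxidation state = 0 + 2 + 1 = +3.

+3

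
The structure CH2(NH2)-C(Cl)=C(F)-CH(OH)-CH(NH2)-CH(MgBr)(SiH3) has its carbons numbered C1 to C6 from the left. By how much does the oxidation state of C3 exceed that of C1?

C3: 3C, 1F → 0 + 1 = +1
C1: 1C, 2H, 1N → 0 − 2 + 1 = -1
Difference: +1 − (-1) = +2.

+2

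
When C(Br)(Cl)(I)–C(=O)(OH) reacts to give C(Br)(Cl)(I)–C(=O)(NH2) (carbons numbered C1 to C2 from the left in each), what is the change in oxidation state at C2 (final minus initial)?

Before: C2 has 1 bond to C, 3 bonds to O → oxidation state +3.
After: C2 has 1 bond to C, 2 bonds to O, 1 bond to N → oxidation state +3.
Δ = +3 − (+3) = 0, so no net redox change at C2.

0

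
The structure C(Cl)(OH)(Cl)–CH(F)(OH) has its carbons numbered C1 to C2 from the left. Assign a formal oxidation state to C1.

+3

Each bond to a more electronegative atom (O, N, halogen) counts +1, each bond to a less electronegative atom (H, metal, B, Si) counts −1, and each C–C bond counts 0.
C1 has one bond to C (0), one bond to Cl (+1), one bond to O (+1), one bond to Cl (+1).
Oxidation state = 0 + 1 + 1 + 1 = +3.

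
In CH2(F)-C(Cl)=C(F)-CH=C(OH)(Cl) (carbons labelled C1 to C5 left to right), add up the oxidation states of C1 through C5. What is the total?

Tallying each carbon's bonds:
C1: 1C, 2H, 1F → 0 − 2 + 1 = -1
C2: 3C, 1Cl → 0 + 1 = +1
C3: 3C, 1F → 0 + 1 = +1
C4: 3C, 1H → 0 − 1 = -1
C5: 2C, 1O, 1Cl → 0 + 1 + 1 = +2
Sum = -1 + 1 + 1 − 1 + 2 = +2.

+2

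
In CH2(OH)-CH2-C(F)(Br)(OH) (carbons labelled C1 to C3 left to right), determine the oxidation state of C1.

C1 has one bond to C (0), one bond to O (+1), one bond to H (-1), one bond to H (-1).
Oxidation state = 0 + 1 − 1 − 1 = -1.

-1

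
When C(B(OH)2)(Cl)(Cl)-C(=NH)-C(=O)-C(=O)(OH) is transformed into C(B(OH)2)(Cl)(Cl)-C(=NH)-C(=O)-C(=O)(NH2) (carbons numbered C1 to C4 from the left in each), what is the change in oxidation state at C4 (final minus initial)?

Before: C4 has 1 bond to C, 3 bonds to O → oxidation state +3.
After: C4 has 1 bond to C, 2 bonds to O, 1 bond to N → oxidation state +3.
Δ = +3 − (+3) = 0, so no net redox change at C4.

0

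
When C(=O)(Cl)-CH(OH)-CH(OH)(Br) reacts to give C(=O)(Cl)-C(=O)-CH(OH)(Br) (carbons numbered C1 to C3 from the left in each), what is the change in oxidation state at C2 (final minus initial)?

Before: C2 has 2 bonds to C, 1 bond to H, 1 bond to O → oxidation state 0.
After: C2 has 2 bonds to C, 2 bonds to O → oxidation state +2.
Δ = +2 − (0) = +2, so this is an oxidation at C2.

+2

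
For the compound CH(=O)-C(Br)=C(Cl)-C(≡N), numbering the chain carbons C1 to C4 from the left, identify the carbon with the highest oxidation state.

Each bond to a more electronegative atom (O, N, halogen) counts +1, each bond to a less electronegative atom (H, metal, B, Si) counts −1, and each C–C bond counts 0. Tallying each carbon:
C1: 1C, 1H, 2O → 0 − 1 + 2 = +1
C2: 3C, 1Br → 0 + 1 = +1
C3: 3C, 1Cl → 0 + 1 = +1
C4: 1C, 3N → 0 + 3 = +3
The most oxidised carbon is C4 at +3.

C4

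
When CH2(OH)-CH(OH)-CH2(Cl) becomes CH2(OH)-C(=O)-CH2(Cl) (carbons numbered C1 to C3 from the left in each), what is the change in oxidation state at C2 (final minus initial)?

+2

Before: C2 has 2 bonds to C, 1 bond to H, 1 bond to O → oxidation state 0.
After: C2 has 2 bonds to C, 2 bonds to O → oxidation state +2.
Δ = +2 − (0) = +2, so this is an oxidation at C2.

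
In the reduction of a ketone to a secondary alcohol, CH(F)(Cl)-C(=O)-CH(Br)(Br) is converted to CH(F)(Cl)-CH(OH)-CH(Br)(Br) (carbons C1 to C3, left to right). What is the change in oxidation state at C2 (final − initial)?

Before: C2 has 2 bonds to C, 2 bonds to O → oxidation state +2.
After: C2 has 2 bonds to C, 1 bond to H, 1 bond to O → oxidation state 0.
Δ = 0 − (+2) = -2, so this is a reduction at C2.

-2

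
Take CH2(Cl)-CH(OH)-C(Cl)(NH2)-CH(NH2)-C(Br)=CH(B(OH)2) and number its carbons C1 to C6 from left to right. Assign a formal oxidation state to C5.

+1

C5 has one bond to C (0), a double bond to C (2×0 = 0), one bond to Br (+1).
Oxidation state = 0 + 0 + 1 = +1.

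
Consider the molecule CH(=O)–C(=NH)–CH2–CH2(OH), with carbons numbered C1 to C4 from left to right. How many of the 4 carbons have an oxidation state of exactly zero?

Bonds to more-electronegative neighbours contribute +1 each, bonds to H or metals contribute −1 each, and C–C bonds contribute 0. Tallying each carbon:
C1: 1C, 1H, 2O → 0 − 1 + 2 = +1
C2: 2C, 2N → 0 + 2 = +2
C3: 2C, 2H → 0 − 2 = -2
C4: 1C, 2H, 1O → 0 − 2 + 1 = -1
0 carbons meet the condition.

0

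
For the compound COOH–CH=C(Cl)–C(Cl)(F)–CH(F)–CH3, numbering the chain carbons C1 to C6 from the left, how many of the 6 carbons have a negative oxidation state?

2

Tallying each carbon's bonds:
C1: 1C, 3O → 0 + 3 = +3
C2: 3C, 1H → 0 − 1 = -1
C3: 3C, 1Cl → 0 + 1 = +1
C4: 2C, 1F, 1Cl → 0 + 1 + 1 = +2
C5: 2C, 1H, 1F → 0 − 1 + 1 = 0
C6: 1C, 3H → 0 − 3 = -3
2 carbons (C2, C6) meet the condition.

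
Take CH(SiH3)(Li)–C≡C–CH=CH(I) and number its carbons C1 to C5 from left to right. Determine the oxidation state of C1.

-3

C1 has one bond to C (0), one bond to Si (-1), one bond to H (-1), one bond to Li (-1).
Oxidation state = 0 − 1 − 1 − 1 = -3.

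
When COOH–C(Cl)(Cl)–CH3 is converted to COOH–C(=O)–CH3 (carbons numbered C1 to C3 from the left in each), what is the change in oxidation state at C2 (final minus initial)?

Before: C2 has 2 bonds to C, 2 bonds to Cl → oxidation state +2.
After: C2 has 2 bonds to C, 2 bonds to O → oxidation state +2.
Δ = +2 − (+2) = 0, so no net redox change at C2.

0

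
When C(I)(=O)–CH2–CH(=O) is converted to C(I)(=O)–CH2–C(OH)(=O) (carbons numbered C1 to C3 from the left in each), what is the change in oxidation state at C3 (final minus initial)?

+2

Before: C3 has 1 bond to C, 1 bond to H, 2 bonds to O → oxidation state +1.
After: C3 has 1 bond to C, 3 bonds to O → oxidation state +3.
Δ = +3 − (+1) = +2, so this is an oxidation at C3.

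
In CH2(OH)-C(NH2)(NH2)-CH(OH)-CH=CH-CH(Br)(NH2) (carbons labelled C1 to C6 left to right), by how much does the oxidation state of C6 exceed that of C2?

-1

C6: 1C, 1H, 1N, 1Br → 0 − 1 + 1 + 1 = +1
C2: 2C, 2N → 0 + 2 = +2
Difference: +1 − (+2) = -1.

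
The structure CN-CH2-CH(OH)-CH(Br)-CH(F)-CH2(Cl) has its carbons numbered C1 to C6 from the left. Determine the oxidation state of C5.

C5 has one bond to C (0), one bond to C (0), one bond to H (-1), one bond to F (+1).
Oxidation state = 0 + 0 − 1 + 1 = 0.

0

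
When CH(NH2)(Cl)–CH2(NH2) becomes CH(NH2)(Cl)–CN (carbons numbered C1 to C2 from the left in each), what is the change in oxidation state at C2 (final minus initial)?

Before: C2 has 1 bond to C, 2 bonds to H, 1 bond to N → oxidation state -1.
After: C2 has 1 bond to C, 3 bonds to N → oxidation state +3.
Δ = +3 − (-1) = +4, so this is an oxidation at C2.

+4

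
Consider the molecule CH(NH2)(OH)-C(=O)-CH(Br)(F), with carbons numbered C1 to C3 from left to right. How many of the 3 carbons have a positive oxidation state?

Tallying each carbon's bonds:
C1: 1C, 1H, 1O, 1N → 0 − 1 + 1 + 1 = +1
C2: 2C, 2O → 0 + 2 = +2
C3: 1C, 1H, 1F, 1Br → 0 − 1 + 1 + 1 = +1
3 carbons (C1, C2, C3) meet the condition.

3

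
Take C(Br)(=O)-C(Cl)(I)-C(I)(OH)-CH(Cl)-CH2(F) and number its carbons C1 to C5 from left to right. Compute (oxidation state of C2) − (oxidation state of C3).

0

C2: 2C, 1Cl, 1I → 0 + 1 + 1 = +2
C3: 2C, 1O, 1I → 0 + 1 + 1 = +2
Difference: +2 − (+2) = 0.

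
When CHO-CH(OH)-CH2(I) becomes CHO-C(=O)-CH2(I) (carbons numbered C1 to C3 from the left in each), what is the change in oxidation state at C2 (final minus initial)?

Before: C2 has 2 bonds to C, 1 bond to H, 1 bond to O → oxidation state 0.
After: C2 has 2 bonds to C, 2 bonds to O → oxidation state +2.
Δ = +2 − (0) = +2, so this is an oxidation at C2.

+2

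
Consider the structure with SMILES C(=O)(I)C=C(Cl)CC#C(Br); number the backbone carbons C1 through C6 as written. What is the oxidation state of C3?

Assign +1 per bond to O/N/halogen, −1 per bond to H or an electropositive element, and 0 per bond to carbon.
C3 has a double bond to C (2×0 = 0), one bond to C (0), one bond to Cl (+1).
Oxidation state = 0 + 0 + 1 = +1.

+1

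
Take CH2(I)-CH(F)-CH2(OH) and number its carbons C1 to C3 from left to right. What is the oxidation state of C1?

Bonds to more-electronegative neighbours contribute +1 each, bonds to H or metals contribute −1 each, and C–C bonds contribute 0.
C1 has one bond to C (0), one bond to H (-1), one bond to I (+1), one bond to H (-1).
Oxidation state = 0 − 1 + 1 − 1 = -1.

-1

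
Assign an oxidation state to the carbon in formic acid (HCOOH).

+2

Assign +1 per bond to O/N/halogen, −1 per bond to H or an electropositive element, and 0 per bond to carbon.
The carbon has one bond to H (-1), a double bond to O (2×+1 = +2), one bond to O (+1).
Oxidation state = -1 + 2 + 1 = +2.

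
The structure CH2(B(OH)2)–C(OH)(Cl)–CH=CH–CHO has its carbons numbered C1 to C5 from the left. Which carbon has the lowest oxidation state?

Each bond to a more electronegative atom (O, N, halogen) counts +1, each bond to a less electronegative atom (H, metal, B, Si) counts −1, and each C–C bond counts 0. Tallying each carbon:
C1: 1C, 2H, 1B → 0 − 2 − 1 = -3
C2: 2C, 1O, 1Cl → 0 + 1 + 1 = +2
C3: 3C, 1H → 0 − 1 = -1
C4: 3C, 1H → 0 − 1 = -1
C5: 1C, 1H, 2O → 0 − 1 + 2 = +1
The most reduced carbon is C1 at -3.

C1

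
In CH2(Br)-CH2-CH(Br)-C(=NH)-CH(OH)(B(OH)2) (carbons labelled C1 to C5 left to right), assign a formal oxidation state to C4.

Each bond to a more electronegative atom (O, N, halogen) counts +1, each bond to a less electronegative atom (H, metal, B, Si) counts −1, and each C–C bond counts 0.
C4 has one bond to C (0), one bond to C (0), a double bond to N (2×+1 = +2).
Oxidation state = 0 + 0 + 2 = +2.

+2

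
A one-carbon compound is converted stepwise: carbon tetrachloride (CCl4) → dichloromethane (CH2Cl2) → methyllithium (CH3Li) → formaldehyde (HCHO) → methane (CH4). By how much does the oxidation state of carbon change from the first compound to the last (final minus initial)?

Carbon oxidation states along the series — carbon tetrachloride: +4, dichloromethane: 0, methyllithium: -4, formaldehyde: 0, methane: -4.
Net change = -4 − (+4) = -8.

-8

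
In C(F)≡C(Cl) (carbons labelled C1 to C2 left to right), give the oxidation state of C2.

+1

C2 has a triple bond to C (3×0 = 0), one bond to Cl (+1).
Oxidation state = 0 + 1 = +1.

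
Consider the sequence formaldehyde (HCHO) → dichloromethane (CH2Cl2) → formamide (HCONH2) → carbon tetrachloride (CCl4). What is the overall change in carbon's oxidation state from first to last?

+4

Carbon oxidation states along the series — formaldehyde: 0, dichloromethane: 0, formamide: +2, carbon tetrachloride: +4.
Net change = +4 − (0) = +4.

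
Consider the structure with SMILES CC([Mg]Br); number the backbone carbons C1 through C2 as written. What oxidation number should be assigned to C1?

-3

C1 has one bond to C (0), one bond to H (-1), one bond to H (-1), one bond to H (-1).
Oxidation state = 0 − 1 − 1 − 1 = -3.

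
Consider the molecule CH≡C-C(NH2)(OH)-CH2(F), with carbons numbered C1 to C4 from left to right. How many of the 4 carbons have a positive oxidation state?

Tallying each carbon's bonds:
C1: 3C, 1H → 0 − 1 = -1
C2: 4C → 0 = 0
C3: 2C, 1O, 1N → 0 + 1 + 1 = +2
C4: 1C, 2H, 1F → 0 − 2 + 1 = -1
1 carbon (C3) meets the condition.

1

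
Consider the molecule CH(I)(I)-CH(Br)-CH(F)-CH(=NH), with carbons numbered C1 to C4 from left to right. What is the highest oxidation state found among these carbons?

+1

Each bond to a more electronegative atom (O, N, halogen) counts +1, each bond to a less electronegative atom (H, metal, B, Si) counts −1, and each C–C bond counts 0. Tallying each carbon:
C1: 1C, 1H, 2I → 0 − 1 + 2 = +1
C2: 2C, 1H, 1Br → 0 − 1 + 1 = 0
C3: 2C, 1H, 1F → 0 − 1 + 1 = 0
C4: 1C, 1H, 2N → 0 − 1 + 2 = +1
The highest value is +1.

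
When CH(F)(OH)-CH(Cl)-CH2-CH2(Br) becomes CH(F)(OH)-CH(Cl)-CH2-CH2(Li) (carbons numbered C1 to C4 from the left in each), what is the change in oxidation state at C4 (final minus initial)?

Before: C4 has 1 bond to C, 2 bonds to H, 1 bond to Br → oxidation state -1.
After: C4 has 1 bond to C, 2 bonds to H, 1 bond to Li → oxidation state -3.
Δ = -3 − (-1) = -2, so this is a reduction at C4.

-2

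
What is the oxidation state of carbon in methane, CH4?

The carbon has one bond to H (-1), one bond to H (-1), one bond to H (-1), one bond to H (-1).
Oxidation state = -1 − 1 − 1 − 1 = -4.

-4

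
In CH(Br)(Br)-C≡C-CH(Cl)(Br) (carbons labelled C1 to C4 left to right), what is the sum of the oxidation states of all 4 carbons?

Tallying each carbon's bonds:
C1: 1C, 1H, 2Br → 0 − 1 + 2 = +1
C2: 4C → 0 = 0
C3: 4C → 0 = 0
C4: 1C, 1H, 1Cl, 1Br → 0 − 1 + 1 + 1 = +1
Sum = +1 + 0 + 0 + 1 = +2.

+2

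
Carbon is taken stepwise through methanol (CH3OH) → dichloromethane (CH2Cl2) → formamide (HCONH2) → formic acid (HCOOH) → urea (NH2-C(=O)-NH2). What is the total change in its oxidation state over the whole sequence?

+6

Carbon oxidation states along the series — methanol: -2, dichloromethane: 0, formamide: +2, formic acid: +2, urea: +4.
Net change = +4 − (-2) = +6.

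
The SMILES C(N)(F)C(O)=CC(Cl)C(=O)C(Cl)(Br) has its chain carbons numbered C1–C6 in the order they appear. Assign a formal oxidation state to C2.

C2 has one bond to C (0), a double bond to C (2×0 = 0), one bond to O (+1).
Oxidation state = 0 + 0 + 1 = +1.

+1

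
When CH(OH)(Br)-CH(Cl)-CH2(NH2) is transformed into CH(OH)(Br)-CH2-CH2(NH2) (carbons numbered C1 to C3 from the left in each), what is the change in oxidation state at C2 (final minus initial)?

Before: C2 has 2 bonds to C, 1 bond to H, 1 bond to Cl → oxidation state 0.
After: C2 has 2 bonds to C, 2 bonds to H → oxidation state -2.
Δ = -2 − (0) = -2, so this is a reduction at C2.

-2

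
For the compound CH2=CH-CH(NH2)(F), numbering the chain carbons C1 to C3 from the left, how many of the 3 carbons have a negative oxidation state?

2

Tallying each carbon's bonds:
C1: 2C, 2H → 0 − 2 = -2
C2: 3C, 1H → 0 − 1 = -1
C3: 1C, 1H, 1N, 1F → 0 − 1 + 1 + 1 = +1
2 carbons (C1, C2) meet the condition.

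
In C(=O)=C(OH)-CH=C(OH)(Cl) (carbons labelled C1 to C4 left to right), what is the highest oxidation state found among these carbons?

+2

Each bond to a more electronegative atom (O, N, halogen) counts +1, each bond to a less electronegative atom (H, metal, B, Si) counts −1, and each C–C bond counts 0. Tallying each carbon:
C1: 2C, 2O → 0 + 2 = +2
C2: 3C, 1O → 0 + 1 = +1
C3: 3C, 1H → 0 − 1 = -1
C4: 2C, 1O, 1Cl → 0 + 1 + 1 = +2
The highest value is +2.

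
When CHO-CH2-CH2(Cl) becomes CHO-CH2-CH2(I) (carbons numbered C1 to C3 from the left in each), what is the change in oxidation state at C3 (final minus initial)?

0

Before: C3 has 1 bond to C, 2 bonds to H, 1 bond to Cl → oxidation state -1.
After: C3 has 1 bond to C, 2 bonds to H, 1 bond to I → oxidation state -1.
Δ = -1 − (-1) = 0, so no net redox change at C3.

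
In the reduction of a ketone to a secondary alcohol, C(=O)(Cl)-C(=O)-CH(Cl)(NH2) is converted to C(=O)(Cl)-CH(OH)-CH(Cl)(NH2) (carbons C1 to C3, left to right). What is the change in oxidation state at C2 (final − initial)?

-2

Before: C2 has 2 bonds to C, 2 bonds to O → oxidation state +2.
After: C2 has 2 bonds to C, 1 bond to H, 1 bond to O → oxidation state 0.
Δ = 0 − (+2) = -2, so this is a reduction at C2.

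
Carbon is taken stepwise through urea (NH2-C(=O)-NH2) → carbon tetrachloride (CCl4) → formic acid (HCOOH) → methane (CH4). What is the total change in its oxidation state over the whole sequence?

-8

Carbon oxidation states along the series — urea: +4, carbon tetrachloride: +4, formic acid: +2, methane: -4.
Net change = -4 − (+4) = -8.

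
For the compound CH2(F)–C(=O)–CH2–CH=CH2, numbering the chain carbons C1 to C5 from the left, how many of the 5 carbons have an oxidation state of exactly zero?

0

Tallying each carbon's bonds:
C1: 1C, 2H, 1F → 0 − 2 + 1 = -1
C2: 2C, 2O → 0 + 2 = +2
C3: 2C, 2H → 0 − 2 = -2
C4: 3C, 1H → 0 − 1 = -1
C5: 2C, 2H → 0 − 2 = -2
0 carbons meet the condition.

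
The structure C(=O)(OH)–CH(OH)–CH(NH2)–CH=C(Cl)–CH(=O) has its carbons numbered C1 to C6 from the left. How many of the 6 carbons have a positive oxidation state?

Tallying each carbon's bonds:
C1: 1C, 3O → 0 + 3 = +3
C2: 2C, 1H, 1O → 0 − 1 + 1 = 0
C3: 2C, 1H, 1N → 0 − 1 + 1 = 0
C4: 3C, 1H → 0 − 1 = -1
C5: 3C, 1Cl → 0 + 1 = +1
C6: 1C, 1H, 2O → 0 − 1 + 2 = +1
3 carbons (C1, C5, C6) meet the condition.

3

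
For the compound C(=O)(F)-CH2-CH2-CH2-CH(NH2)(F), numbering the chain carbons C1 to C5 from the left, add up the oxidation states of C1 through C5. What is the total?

-2

Bonds to more-electronegative neighbours contribute +1 each, bonds to H or metals contribute −1 each, and C–C bonds contribute 0. Tallying each carbon:
C1: 1C, 2O, 1F → 0 + 2 + 1 = +3
C2: 2C, 2H → 0 − 2 = -2
C3: 2C, 2H → 0 − 2 = -2
C4: 2C, 2H → 0 − 2 = -2
C5: 1C, 1H, 1N, 1F → 0 − 1 + 1 + 1 = +1
Sum = +3 − 2 − 2 − 2 + 1 = -2.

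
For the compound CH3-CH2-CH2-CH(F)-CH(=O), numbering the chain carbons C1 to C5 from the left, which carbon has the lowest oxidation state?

Tallying each carbon's bonds:
C1: 1C, 3H → 0 − 3 = -3
C2: 2C, 2H → 0 − 2 = -2
C3: 2C, 2H → 0 − 2 = -2
C4: 2C, 1H, 1F → 0 − 1 + 1 = 0
C5: 1C, 1H, 2O → 0 − 1 + 2 = +1
The most reduced carbon is C1 at -3.

C1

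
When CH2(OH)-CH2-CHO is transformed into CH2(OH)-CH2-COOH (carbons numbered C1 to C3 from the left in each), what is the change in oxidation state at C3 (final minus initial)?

+2

Before: C3 has 1 bond to C, 1 bond to H, 2 bonds to O → oxidation state +1.
After: C3 has 1 bond to C, 3 bonds to O → oxidation state +3.
Δ = +3 − (+1) = +2, so this is an oxidation at C3.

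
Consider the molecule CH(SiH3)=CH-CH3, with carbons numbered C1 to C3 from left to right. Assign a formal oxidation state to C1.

-2

C1 has a double bond to C (2×0 = 0), one bond to H (-1), one bond to Si (-1).
Oxidation state = 0 − 1 − 1 = -2.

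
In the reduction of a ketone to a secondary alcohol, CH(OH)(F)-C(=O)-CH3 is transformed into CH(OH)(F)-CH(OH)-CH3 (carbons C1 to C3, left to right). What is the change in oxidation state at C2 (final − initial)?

-2

Before: C2 has 2 bonds to C, 2 bonds to O → oxidation state +2.
After: C2 has 2 bonds to C, 1 bond to H, 1 bond to O → oxidation state 0.
Δ = 0 − (+2) = -2, so this is a reduction at C2.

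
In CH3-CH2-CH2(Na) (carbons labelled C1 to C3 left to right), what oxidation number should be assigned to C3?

C3 has one bond to C (0), one bond to H (-1), one bond to H (-1), one bond to Na (-1).
Oxidation state = 0 − 1 − 1 − 1 = -3.

-3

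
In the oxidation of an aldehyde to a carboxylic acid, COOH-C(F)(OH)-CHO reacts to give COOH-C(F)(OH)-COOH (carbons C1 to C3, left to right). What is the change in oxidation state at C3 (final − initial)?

+2

Before: C3 has 1 bond to C, 1 bond to H, 2 bonds to O → oxidation state +1.
After: C3 has 1 bond to C, 3 bonds to O → oxidation state +3.
Δ = +3 − (+1) = +2, so this is an oxidation at C3.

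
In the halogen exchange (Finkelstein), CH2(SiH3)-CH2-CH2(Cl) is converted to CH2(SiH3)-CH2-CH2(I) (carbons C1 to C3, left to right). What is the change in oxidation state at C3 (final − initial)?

0

Before: C3 has 1 bond to C, 2 bonds to H, 1 bond to Cl → oxidation state -1.
After: C3 has 1 bond to C, 2 bonds to H, 1 bond to I → oxidation state -1.
Δ = -1 − (-1) = 0, so no net redox change at C3.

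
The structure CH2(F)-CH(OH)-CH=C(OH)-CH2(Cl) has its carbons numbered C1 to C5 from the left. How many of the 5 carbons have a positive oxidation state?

Tallying each carbon's bonds:
C1: 1C, 2H, 1F → 0 − 2 + 1 = -1
C2: 2C, 1H, 1O → 0 − 1 + 1 = 0
C3: 3C, 1H → 0 − 1 = -1
C4: 3C, 1O → 0 + 1 = +1
C5: 1C, 2H, 1Cl → 0 − 2 + 1 = -1
1 carbon (C4) meets the condition.

1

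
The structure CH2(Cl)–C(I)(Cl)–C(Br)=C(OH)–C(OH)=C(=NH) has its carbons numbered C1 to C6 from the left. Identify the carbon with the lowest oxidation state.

Assign +1 per bond to O/N/halogen, −1 per bond to H or an electropositive element, and 0 per bond to carbon. Tallying each carbon:
C1: 1C, 2H, 1Cl → 0 − 2 + 1 = -1
C2: 2C, 1Cl, 1I → 0 + 1 + 1 = +2
C3: 3C, 1Br → 0 + 1 = +1
C4: 3C, 1O → 0 + 1 = +1
C5: 3C, 1O → 0 + 1 = +1
C6: 2C, 2N → 0 + 2 = +2
The most reduced carbon is C1 at -1.

C1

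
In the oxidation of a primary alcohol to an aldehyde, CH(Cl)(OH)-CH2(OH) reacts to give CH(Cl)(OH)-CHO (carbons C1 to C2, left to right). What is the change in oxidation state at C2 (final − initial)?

Before: C2 has 1 bond to C, 2 bonds to H, 1 bond to O → oxidation state -1.
After: C2 has 1 bond to C, 1 bond to H, 2 bonds to O → oxidation state +1.
Δ = +1 − (-1) = +2, so this is an oxidation at C2.

+2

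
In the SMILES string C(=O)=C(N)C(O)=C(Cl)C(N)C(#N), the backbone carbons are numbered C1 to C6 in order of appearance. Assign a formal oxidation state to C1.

Bonds to more-electronegative neighbours contribute +1 each, bonds to H or metals contribute −1 each, and C–C bonds contribute 0.
C1 has a double bond to C (2×0 = 0), a double bond to O (2×+1 = +2).
Oxidation state = 0 + 2 = +2.

+2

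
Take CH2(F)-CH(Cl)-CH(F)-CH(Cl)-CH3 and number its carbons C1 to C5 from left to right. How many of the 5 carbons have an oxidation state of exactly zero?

Count +1 for every bond to an atom more electronegative than carbon and −1 for every bond to one less electronegative; C–C bonds are 0. Tallying each carbon:
C1: 1C, 2H, 1F → 0 − 2 + 1 = -1
C2: 2C, 1H, 1Cl → 0 − 1 + 1 = 0
C3: 2C, 1H, 1F → 0 − 1 + 1 = 0
C4: 2C, 1H, 1Cl → 0 − 1 + 1 = 0
C5: 1C, 3H → 0 − 3 = -3
3 carbons (C2, C3, C4) meet the condition.

3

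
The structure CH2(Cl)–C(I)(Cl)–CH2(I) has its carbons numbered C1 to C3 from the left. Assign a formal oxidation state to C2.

+2

C2 has one bond to C (0), one bond to C (0), one bond to I (+1), one bond to Cl (+1).
Oxidation state = 0 + 0 + 1 + 1 = +2.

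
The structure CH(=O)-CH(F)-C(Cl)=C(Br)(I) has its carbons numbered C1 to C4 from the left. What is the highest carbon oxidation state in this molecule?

Bonds to more-electronegative neighbours contribute +1 each, bonds to H or metals contribute −1 each, and C–C bonds contribute 0. Tallying each carbon:
C1: 1C, 1H, 2O → 0 − 1 + 2 = +1
C2: 2C, 1H, 1F → 0 − 1 + 1 = 0
C3: 3C, 1Cl → 0 + 1 = +1
C4: 2C, 1Br, 1I → 0 + 1 + 1 = +2
The highest value is +2.

+2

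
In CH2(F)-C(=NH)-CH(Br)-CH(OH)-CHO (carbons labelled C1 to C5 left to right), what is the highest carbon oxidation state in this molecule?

Count +1 for every bond to an atom more electronegative than carbon and −1 for every bond to one less electronegative; C–C bonds are 0. Tallying each carbon:
C1: 1C, 2H, 1F → 0 − 2 + 1 = -1
C2: 2C, 2N → 0 + 2 = +2
C3: 2C, 1H, 1Br → 0 − 1 + 1 = 0
C4: 2C, 1H, 1O → 0 − 1 + 1 = 0
C5: 1C, 1H, 2O → 0 − 1 + 2 = +1
The highest value is +2.

+2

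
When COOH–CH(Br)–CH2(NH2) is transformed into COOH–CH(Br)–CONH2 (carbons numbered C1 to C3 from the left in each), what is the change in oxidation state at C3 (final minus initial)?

+4

Before: C3 has 1 bond to C, 2 bonds to H, 1 bond to N → oxidation state -1.
After: C3 has 1 bond to C, 2 bonds to O, 1 bond to N → oxidation state +3.
Δ = +3 − (-1) = +4, so this is an oxidation at C3.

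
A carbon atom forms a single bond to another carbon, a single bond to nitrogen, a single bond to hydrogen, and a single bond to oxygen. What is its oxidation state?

Each bond to a more electronegative atom (O, N, halogen) counts +1, each bond to a less electronegative atom (H, metal, B, Si) counts −1, and each C–C bond counts 0.
The carbon has one bond to C (0), one bond to H (-1), one bond to O (+1), one bond to N (+1).
Oxidation state = 0 − 1 + 1 + 1 = +1.

+1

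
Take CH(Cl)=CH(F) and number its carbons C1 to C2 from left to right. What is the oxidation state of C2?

0

C2 has a double bond to C (2×0 = 0), one bond to F (+1), one bond to H (-1).
Oxidation state = 0 + 1 − 1 = 0.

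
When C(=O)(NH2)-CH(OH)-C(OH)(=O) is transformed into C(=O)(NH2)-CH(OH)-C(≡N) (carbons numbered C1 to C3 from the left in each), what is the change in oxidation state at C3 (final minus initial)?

Before: C3 has 1 bond to C, 3 bonds to O → oxidation state +3.
After: C3 has 1 bond to C, 3 bonds to N → oxidation state +3.
Δ = +3 − (+3) = 0, so no net redox change at C3.

0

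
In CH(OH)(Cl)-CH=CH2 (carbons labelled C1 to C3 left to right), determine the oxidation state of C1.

+1

Each bond to a more electronegative atom (O, N, halogen) counts +1, each bond to a less electronegative atom (H, metal, B, Si) counts −1, and each C–C bond counts 0.
C1 has one bond to C (0), one bond to O (+1), one bond to Cl (+1), one bond to H (-1).
Oxidation state = 0 + 1 + 1 − 1 = +1.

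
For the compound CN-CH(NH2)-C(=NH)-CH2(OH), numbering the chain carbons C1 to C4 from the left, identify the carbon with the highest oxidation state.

C1

Each bond to a more electronegative atom (O, N, halogen) counts +1, each bond to a less electronegative atom (H, metal, B, Si) counts −1, and each C–C bond counts 0. Tallying each carbon:
C1: 1C, 3N → 0 + 3 = +3
C2: 2C, 1H, 1N → 0 − 1 + 1 = 0
C3: 2C, 2N → 0 + 2 = +2
C4: 1C, 2H, 1O → 0 − 2 + 1 = -1
The most oxidised carbon is C1 at +3.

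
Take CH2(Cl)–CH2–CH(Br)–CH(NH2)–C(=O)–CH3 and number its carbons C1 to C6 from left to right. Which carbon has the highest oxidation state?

Tallying each carbon's bonds:
C1: 1C, 2H, 1Cl → 0 − 2 + 1 = -1
C2: 2C, 2H → 0 − 2 = -2
C3: 2C, 1H, 1Br → 0 − 1 + 1 = 0
C4: 2C, 1H, 1N → 0 − 1 + 1 = 0
C5: 2C, 2O → 0 + 2 = +2
C6: 1C, 3H → 0 − 3 = -3
The most oxidised carbon is C5 at +2.

C5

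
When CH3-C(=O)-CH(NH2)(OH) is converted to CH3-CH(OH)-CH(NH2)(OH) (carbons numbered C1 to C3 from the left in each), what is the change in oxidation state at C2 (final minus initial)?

-2

Before: C2 has 2 bonds to C, 2 bonds to O → oxidation state +2.
After: C2 has 2 bonds to C, 1 bond to H, 1 bond to O → oxidation state 0.
Δ = 0 − (+2) = -2, so this is a reduction at C2.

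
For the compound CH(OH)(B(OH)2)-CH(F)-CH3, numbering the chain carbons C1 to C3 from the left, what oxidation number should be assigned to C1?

Count +1 for every bond to an atom more electronegative than carbon and −1 for every bond to one less electronegative; C–C bonds are 0.
C1 has one bond to C (0), one bond to H (-1), one bond to O (+1), one bond to B (-1).
Oxidation state = 0 − 1 + 1 − 1 = -1.

-1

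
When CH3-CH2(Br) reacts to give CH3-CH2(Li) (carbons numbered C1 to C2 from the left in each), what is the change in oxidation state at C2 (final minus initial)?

Before: C2 has 1 bond to C, 2 bonds to H, 1 bond to Br → oxidation state -1.
After: C2 has 1 bond to C, 2 bonds to H, 1 bond to Li → oxidation state -3.
Δ = -3 − (-1) = -2, so this is a reduction at C2.

-2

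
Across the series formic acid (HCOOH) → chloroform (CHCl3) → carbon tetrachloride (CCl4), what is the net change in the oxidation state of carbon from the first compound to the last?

Carbon oxidation states along the series — formic acid: +2, chloroform: +2, carbon tetrachloride: +4.
Net change = +4 − (+2) = +2.

+2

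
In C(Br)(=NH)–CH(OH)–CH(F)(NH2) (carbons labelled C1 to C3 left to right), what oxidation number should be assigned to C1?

Count +1 for every bond to an atom more electronegative than carbon and −1 for every bond to one less electronegative; C–C bonds are 0.
C1 has one bond to C (0), one bond to Br (+1), a double bond to N (2×+1 = +2).
Oxidation state = 0 + 1 + 2 = +3.

+3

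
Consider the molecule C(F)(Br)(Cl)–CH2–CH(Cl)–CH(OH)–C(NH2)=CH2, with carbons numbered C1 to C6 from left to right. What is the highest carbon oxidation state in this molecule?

+3

Tallying each carbon's bonds:
C1: 1C, 1F, 1Cl, 1Br → 0 + 1 + 1 + 1 = +3
C2: 2C, 2H → 0 − 2 = -2
C3: 2C, 1H, 1Cl → 0 − 1 + 1 = 0
C4: 2C, 1H, 1O → 0 − 1 + 1 = 0
C5: 3C, 1N → 0 + 1 = +1
C6: 2C, 2H → 0 − 2 = -2
The highest value is +3.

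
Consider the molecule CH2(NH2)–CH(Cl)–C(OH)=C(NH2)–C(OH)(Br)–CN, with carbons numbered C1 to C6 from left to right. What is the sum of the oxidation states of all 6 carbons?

+6

Tallying each carbon's bonds:
C1: 1C, 2H, 1N → 0 − 2 + 1 = -1
C2: 2C, 1H, 1Cl → 0 − 1 + 1 = 0
C3: 3C, 1O → 0 + 1 = +1
C4: 3C, 1N → 0 + 1 = +1
C5: 2C, 1O, 1Br → 0 + 1 + 1 = +2
C6: 1C, 3N → 0 + 3 = +3
Sum = -1 + 0 + 1 + 1 + 2 + 3 = +6.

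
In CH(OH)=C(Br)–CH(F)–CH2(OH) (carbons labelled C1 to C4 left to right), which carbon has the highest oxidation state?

Bonds to more-electronegative neighbours contribute +1 each, bonds to H or metals contribute −1 each, and C–C bonds contribute 0. Tallying each carbon:
C1: 2C, 1H, 1O → 0 − 1 + 1 = 0
C2: 3C, 1Br → 0 + 1 = +1
C3: 2C, 1H, 1F → 0 − 1 + 1 = 0
C4: 1C, 2H, 1O → 0 − 2 + 1 = -1
The most oxidised carbon is C2 at +1.

C2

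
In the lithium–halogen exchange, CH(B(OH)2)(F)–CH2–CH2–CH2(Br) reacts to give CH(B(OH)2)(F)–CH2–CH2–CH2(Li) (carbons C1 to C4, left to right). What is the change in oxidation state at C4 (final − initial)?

-2

Before: C4 has 1 bond to C, 2 bonds to H, 1 bond to Br → oxidation state -1.
After: C4 has 1 bond to C, 2 bonds to H, 1 bond to Li → oxidation state -3.
Δ = -3 − (-1) = -2, so this is a reduction at C4.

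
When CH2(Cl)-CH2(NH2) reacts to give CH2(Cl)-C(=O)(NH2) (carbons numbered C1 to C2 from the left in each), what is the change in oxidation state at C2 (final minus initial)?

+4

Before: C2 has 1 bond to C, 2 bonds to H, 1 bond to N → oxidation state -1.
After: C2 has 1 bond to C, 2 bonds to O, 1 bond to N → oxidation state +3.
Δ = +3 − (-1) = +4, so this is an oxidation at C2.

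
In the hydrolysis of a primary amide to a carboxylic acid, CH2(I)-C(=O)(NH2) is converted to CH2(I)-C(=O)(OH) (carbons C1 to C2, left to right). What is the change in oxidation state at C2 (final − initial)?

0

Before: C2 has 1 bond to C, 2 bonds to O, 1 bond to N → oxidation state +3.
After: C2 has 1 bond to C, 3 bonds to O → oxidation state +3.
Δ = +3 − (+3) = 0, so no net redox change at C2.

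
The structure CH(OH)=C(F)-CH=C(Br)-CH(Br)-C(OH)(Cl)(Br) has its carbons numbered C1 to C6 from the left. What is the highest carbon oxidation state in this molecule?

Bonds to more-electronegative neighbours contribute +1 each, bonds to H or metals contribute −1 each, and C–C bonds contribute 0. Tallying each carbon:
C1: 2C, 1H, 1O → 0 − 1 + 1 = 0
C2: 3C, 1F → 0 + 1 = +1
C3: 3C, 1H → 0 − 1 = -1
C4: 3C, 1Br → 0 + 1 = +1
C5: 2C, 1H, 1Br → 0 − 1 + 1 = 0
C6: 1C, 1O, 1Cl, 1Br → 0 + 1 + 1 + 1 = +3
The highest value is +3.

+3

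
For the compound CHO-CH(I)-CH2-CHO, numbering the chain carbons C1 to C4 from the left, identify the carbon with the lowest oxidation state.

Count +1 for every bond to an atom more electronegative than carbon and −1 for every bond to one less electronegative; C–C bonds are 0. Tallying each carbon:
C1: 1C, 1H, 2O → 0 − 1 + 2 = +1
C2: 2C, 1H, 1I → 0 − 1 + 1 = 0
C3: 2C, 2H → 0 − 2 = -2
C4: 1C, 1H, 2O → 0 − 1 + 2 = +1
The most reduced carbon is C3 at -2.

C3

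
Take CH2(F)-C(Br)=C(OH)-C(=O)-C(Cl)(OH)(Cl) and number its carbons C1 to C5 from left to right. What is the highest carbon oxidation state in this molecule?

+3

Tallying each carbon's bonds:
C1: 1C, 2H, 1F → 0 − 2 + 1 = -1
C2: 3C, 1Br → 0 + 1 = +1
C3: 3C, 1O → 0 + 1 = +1
C4: 2C, 2O → 0 + 2 = +2
C5: 1C, 1O, 2Cl → 0 + 1 + 2 = +3
The highest value is +3.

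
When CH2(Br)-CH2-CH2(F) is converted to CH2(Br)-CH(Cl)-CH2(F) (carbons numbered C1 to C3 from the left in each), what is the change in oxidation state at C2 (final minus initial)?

Before: C2 has 2 bonds to C, 2 bonds to H → oxidation state -2.
After: C2 has 2 bonds to C, 1 bond to H, 1 bond to Cl → oxidation state 0.
Δ = 0 − (-2) = +2, so this is an oxidation at C2.

+2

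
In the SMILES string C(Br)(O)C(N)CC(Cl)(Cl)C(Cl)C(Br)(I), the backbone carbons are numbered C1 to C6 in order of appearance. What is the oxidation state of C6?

C6 has one bond to C (0), one bond to Br (+1), one bond to H (-1), one bond to I (+1).
Oxidation state = 0 + 1 − 1 + 1 = +1.

+1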